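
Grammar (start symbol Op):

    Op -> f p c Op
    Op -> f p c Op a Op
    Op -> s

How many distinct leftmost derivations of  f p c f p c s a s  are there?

2

Parse trees for f p c f p c s a s:
  [Op f p c [Op f p c [Op s] a [Op s]]]
  [Op f p c [Op f p c [Op s]] a [Op s]]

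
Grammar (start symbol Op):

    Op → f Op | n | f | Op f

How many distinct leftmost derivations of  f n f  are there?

Parse trees for f n f:
  [Op f [Op [Op n] f]]
  [Op [Op f [Op n]] f]

2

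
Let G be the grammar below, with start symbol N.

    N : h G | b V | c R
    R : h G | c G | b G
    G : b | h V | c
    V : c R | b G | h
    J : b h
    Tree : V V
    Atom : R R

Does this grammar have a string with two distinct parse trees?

Unambiguous

(J, Tree, Atom are unreachable from N, so their rules don't affect L(N).) Restricted to the reachable nonterminals, every rule has the form A → t or A → t B, and no two rules for the same A share a first terminal. The grammar encodes a DFA — one run per string.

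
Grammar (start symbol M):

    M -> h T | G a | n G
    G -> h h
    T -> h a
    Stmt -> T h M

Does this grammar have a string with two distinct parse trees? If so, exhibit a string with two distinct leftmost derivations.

Ambiguous

Witness: h h a

Derivation 1: M ⇒ h T ⇒ h h a
Derivation 2: M ⇒ G a ⇒ h h a

Two distinct leftmost derivations for the same string.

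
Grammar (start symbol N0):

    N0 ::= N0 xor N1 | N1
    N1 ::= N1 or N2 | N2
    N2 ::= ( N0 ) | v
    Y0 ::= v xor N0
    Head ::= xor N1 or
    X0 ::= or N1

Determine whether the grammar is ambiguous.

Unambiguous

(Y0, Head, X0 are unreachable from N0, so their rules don't affect L(N0).) This is a standard precedence ladder (N0 over N1 over N2), with each level left-recursive on its own operator ('xor' at N0, 'or' at N1). That structure is LR(1), hence unambiguous.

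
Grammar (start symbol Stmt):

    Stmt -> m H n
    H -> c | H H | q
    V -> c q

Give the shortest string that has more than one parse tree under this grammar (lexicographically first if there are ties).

m c c c n

length 3: no string has ≥2 trees
length 4: no string has ≥2 trees
length 5: m c c c n has 2 parse trees

Two derivations of m c c c n:
  Stmt ⇒ m H n ⇒ m H H n ⇒ m c H n ⇒ m c H H n ⇒ m c c H n ⇒ m c c c n
  Stmt ⇒ m H n ⇒ m H H n ⇒ m H H H n ⇒ m c H H n ⇒ m c c H n ⇒ m c c c n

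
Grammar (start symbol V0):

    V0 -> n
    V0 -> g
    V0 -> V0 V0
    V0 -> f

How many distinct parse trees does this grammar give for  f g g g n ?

14

Parse trees for f g g g n (showing first 6 of 14):
  [V0 [V0 f] [V0 [V0 g] [V0 [V0 g] [V0 [V0 g] [V0 n]]]]]
  [V0 [V0 f] [V0 [V0 g] [V0 [V0 [V0 g] [V0 g]] [V0 n]]]]
  [V0 [V0 f] [V0 [V0 [V0 g] [V0 g]] [V0 [V0 g] [V0 n]]]]
  [V0 [V0 f] [V0 [V0 [V0 g] [V0 [V0 g] [V0 g]]] [V0 n]]]
  [V0 [V0 f] [V0 [V0 [V0 [V0 g] [V0 g]] [V0 g]] [V0 n]]]
  [V0 [V0 [V0 f] [V0 g]] [V0 [V0 g] [V0 [V0 g] [V0 n]]]]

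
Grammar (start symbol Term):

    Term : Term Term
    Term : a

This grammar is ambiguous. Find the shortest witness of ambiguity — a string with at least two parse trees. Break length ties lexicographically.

length 1: no string has ≥2 trees
length 2: no string has ≥2 trees
length 3: a a a has 2 parse trees

Two derivations of a a a:
  Term ⇒ Term Term ⇒ Term Term Term ⇒ a Term Term ⇒ a a Term ⇒ a a a
  Term ⇒ Term Term ⇒ a Term ⇒ a Term Term ⇒ a a Term ⇒ a a a

a a a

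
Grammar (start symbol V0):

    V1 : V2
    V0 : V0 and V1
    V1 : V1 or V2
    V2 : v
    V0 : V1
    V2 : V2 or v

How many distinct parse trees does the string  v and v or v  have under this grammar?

Parse trees for v and v or v:
  [V0 [V0 [V1 [V2 v]]] and [V1 [V2 [V2 v] or v]]]
  [V0 [V0 [V1 [V2 v]]] and [V1 [V1 [V2 v]] or [V2 v]]]

2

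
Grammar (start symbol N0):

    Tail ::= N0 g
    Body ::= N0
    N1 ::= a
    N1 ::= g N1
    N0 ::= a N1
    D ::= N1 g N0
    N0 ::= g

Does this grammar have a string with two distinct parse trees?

Unambiguous

(Tail, Body, D are unreachable from N0, so their rules don't affect L(N0).) The reachable rules are right-linear with at most one rule per (nonterminal, next-terminal) pair. Each input token forces the next rule, so parsing is deterministic.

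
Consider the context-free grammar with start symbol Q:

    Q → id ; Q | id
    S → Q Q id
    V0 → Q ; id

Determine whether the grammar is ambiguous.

Unambiguous

Only Q is reachable from Q; ignoring the rest: The reachable grammar is A → atom sep A | atom. Each atom is followed by either the separator (recurse) or end-of-string (stop) — no choice point.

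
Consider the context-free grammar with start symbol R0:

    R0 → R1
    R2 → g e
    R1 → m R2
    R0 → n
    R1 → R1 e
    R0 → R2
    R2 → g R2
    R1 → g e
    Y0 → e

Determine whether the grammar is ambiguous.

Witness: g e

Derivation 1: R0 ⇒ R1 ⇒ g e
Derivation 2: R0 ⇒ R2 ⇒ g e

Two distinct leftmost derivations for the same string.

Ambiguous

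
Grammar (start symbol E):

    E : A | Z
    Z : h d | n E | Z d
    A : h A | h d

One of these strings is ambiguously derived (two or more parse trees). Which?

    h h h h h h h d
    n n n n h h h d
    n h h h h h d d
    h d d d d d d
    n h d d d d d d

h h h h h h h d: 1 tree
n n n n h h h d: 1 tree
n h h h h h d d: 1 tree
h d d d d d d: 1 tree
n h d d d d d d: 7 trees

n h d d d d d d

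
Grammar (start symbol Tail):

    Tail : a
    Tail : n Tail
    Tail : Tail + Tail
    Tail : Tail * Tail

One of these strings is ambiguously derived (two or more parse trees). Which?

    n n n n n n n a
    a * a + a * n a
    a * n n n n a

n n n n n n n a: 1 tree
a * a + a * n a: 5 trees
a * n n n n a: 1 tree

a * a + a * n a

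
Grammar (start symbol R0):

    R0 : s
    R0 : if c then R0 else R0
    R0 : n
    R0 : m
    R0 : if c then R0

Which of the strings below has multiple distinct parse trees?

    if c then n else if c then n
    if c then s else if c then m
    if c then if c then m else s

if c then if c then m else s

if c then n else if c then n: 1 tree
if c then s else if c then m: 1 tree
if c then if c then m else s: 2 trees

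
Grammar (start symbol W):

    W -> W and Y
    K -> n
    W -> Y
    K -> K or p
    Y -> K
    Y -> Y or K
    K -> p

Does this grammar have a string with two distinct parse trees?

Ambiguous

Witness: n or p

Derivation 1: W ⇒ Y ⇒ K ⇒ K or p ⇒ n or p
Derivation 2: W ⇒ Y ⇒ Y or K ⇒ K or K ⇒ n or K ⇒ n or p

Two distinct leftmost derivations for the same string.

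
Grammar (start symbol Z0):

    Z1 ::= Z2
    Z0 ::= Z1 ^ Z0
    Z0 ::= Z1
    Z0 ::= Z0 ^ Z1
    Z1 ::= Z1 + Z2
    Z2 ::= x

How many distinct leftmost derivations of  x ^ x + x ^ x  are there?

Parse trees for x ^ x + x ^ x:
  [Z0 [Z1 [Z2 x]] ^ [Z0 [Z1 [Z1 [Z2 x]] + [Z2 x]] ^ [Z0 [Z1 [Z2 x]]]]]
  [Z0 [Z1 [Z2 x]] ^ [Z0 [Z0 [Z1 [Z1 [Z2 x]] + [Z2 x]]] ^ [Z1 [Z2 x]]]]
  [Z0 [Z0 [Z1 [Z2 x]] ^ [Z0 [Z1 [Z1 [Z2 x]] + [Z2 x]]]] ^ [Z1 [Z2 x]]]
  [Z0 [Z0 [Z0 [Z1 [Z2 x]]] ^ [Z1 [Z1 [Z2 x]] + [Z2 x]]] ^ [Z1 [Z2 x]]]

4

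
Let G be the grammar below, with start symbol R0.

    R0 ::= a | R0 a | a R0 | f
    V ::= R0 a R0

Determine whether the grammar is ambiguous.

Witness: a a

Derivation 1: R0 ⇒ R0 a ⇒ a a
Derivation 2: R0 ⇒ a R0 ⇒ a a

Two distinct leftmost derivations for the same string.

Ambiguous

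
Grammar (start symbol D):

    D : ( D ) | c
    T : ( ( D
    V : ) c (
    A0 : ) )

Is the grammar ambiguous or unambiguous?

Unambiguous

(T, V, A0 are unreachable from D, so their rules don't affect L(D).) L(D) is { openⁿ atom closeⁿ : n ≥ 0 }. The bracket depth fixes n, and the derivation is forced at every step.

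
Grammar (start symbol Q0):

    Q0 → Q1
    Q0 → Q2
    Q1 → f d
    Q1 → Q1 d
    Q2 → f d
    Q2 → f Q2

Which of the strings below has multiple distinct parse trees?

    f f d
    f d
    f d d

f d

f f d: 1 tree
f d: 2 trees
f d d: 1 tree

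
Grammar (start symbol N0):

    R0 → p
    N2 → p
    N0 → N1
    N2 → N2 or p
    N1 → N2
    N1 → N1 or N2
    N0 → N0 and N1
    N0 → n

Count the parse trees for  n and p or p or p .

4

Parse trees for n and p or p or p:
  [N0 [N0 n] and [N1 [N2 [N2 [N2 p] or p] or p]]]
  [N0 [N0 n] and [N1 [N1 [N2 p]] or [N2 [N2 p] or p]]]
  [N0 [N0 n] and [N1 [N1 [N2 [N2 p] or p]] or [N2 p]]]
  [N0 [N0 n] and [N1 [N1 [N1 [N2 p]] or [N2 p]] or [N2 p]]]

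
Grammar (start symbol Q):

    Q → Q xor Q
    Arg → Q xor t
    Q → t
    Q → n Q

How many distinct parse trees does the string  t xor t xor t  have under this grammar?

Parse trees for t xor t xor t:
  [Q [Q t] xor [Q [Q t] xor [Q t]]]
  [Q [Q [Q t] xor [Q t]] xor [Q t]]

2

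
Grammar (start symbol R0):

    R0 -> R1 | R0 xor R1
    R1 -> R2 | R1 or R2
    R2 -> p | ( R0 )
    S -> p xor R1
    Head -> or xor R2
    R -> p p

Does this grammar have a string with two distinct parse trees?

Only R0, R1, R2 are reachable from R0; ignoring the rest: The grammar is stratified — R0 handles 'xor' (left-recursive), R1 handles 'or', R2 atoms. Each operator has a fixed associativity and precedence level, so every string has one parse.

Unambiguous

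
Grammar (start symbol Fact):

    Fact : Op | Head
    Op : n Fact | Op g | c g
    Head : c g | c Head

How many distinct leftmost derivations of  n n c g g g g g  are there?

20

Parse trees for n n c g g g g g (showing first 6 of 20):
  [Fact [Op n [Fact [Op n [Fact [Op [Op [Op [Op [Op c g] g] g] g] g]]]]]]
  [Fact [Op n [Fact [Op [Op n [Fact [Op [Op [Op [Op c g] g] g] g]]] g]]]]
  [Fact [Op n [Fact [Op [Op [Op n [Fact [Op [Op [Op c g] g] g]]] g] g]]]]
  [Fact [Op n [Fact [Op [Op [Op [Op n [Fact [Op [Op c g] g]]] g] g] g]]]]
  [Fact [Op n [Fact [Op [Op [Op [Op [Op n [Fact [Op c g]]] g] g] g] g]]]]
  [Fact [Op n [Fact [Op [Op [Op [Op [Op n [Fact [Head c g]]] g] g] g] g]]]]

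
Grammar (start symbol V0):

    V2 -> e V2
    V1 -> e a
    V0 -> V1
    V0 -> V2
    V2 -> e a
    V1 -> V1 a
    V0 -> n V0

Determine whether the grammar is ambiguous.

Ambiguous

Witness: e a

Derivation 1: V0 ⇒ V1 ⇒ e a
Derivation 2: V0 ⇒ V2 ⇒ e a

Two distinct leftmost derivations for the same string.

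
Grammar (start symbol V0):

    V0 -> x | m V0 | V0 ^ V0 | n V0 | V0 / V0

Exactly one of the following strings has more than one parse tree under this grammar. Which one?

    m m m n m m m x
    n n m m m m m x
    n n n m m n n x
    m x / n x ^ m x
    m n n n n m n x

m m m n m m m x: 1 tree
n n m m m m m x: 1 tree
n n n m m n n x: 1 tree
m x / n x ^ m x: 7 trees
m n n n n m n x: 1 tree

m x / n x ^ m x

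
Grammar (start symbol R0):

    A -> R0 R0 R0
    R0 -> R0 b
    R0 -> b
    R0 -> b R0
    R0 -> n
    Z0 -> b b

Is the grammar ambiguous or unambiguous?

Ambiguous

Witness: b b

Derivation 1: R0 ⇒ R0 b ⇒ b b
Derivation 2: R0 ⇒ b R0 ⇒ b b

Two distinct leftmost derivations for the same string.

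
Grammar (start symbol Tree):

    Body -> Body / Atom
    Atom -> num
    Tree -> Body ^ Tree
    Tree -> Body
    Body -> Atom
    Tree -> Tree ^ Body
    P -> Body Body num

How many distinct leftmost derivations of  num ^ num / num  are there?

2

Parse trees for num ^ num / num:
  [Tree [Body [Atom num]] ^ [Tree [Body [Body [Atom num]] / [Atom num]]]]
  [Tree [Tree [Body [Atom num]]] ^ [Body [Body [Atom num]] / [Atom num]]]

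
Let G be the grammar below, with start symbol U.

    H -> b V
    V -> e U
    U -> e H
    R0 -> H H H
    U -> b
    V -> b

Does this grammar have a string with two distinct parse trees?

Unambiguous

(R0 is unreachable from U, so its rules don't affect L(U).) The reachable rules are right-linear with at most one rule per (nonterminal, next-terminal) pair. Each input token forces the next rule, so parsing is deterministic.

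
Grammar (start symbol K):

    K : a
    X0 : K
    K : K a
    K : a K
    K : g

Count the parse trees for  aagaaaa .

Parse trees for aagaaaa (showing first 6 of 15):
  [K [K [K [K [K a [K a [K g]]] a] a] a] a]
  [K [K [K [K a [K [K a [K g]] a]] a] a] a]
  [K [K [K [K a [K a [K [K g] a]]] a] a] a]
  [K [K [K a [K [K [K a [K g]] a] a]] a] a]
  [K [K [K a [K [K a [K [K g] a]] a]] a] a]
  [K [K [K a [K a [K [K [K g] a] a]]] a] a]

15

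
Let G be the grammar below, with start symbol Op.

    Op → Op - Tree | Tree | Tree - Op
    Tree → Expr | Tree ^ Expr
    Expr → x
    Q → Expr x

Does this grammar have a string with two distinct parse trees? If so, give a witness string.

Ambiguous

Witness: x - x

Derivation 1: Op ⇒ Op - Tree ⇒ Tree - Tree ⇒ Expr - Tree ⇒ x - Tree ⇒ x - Expr ⇒ x - x
Derivation 2: Op ⇒ Tree - Op ⇒ Expr - Op ⇒ x - Op ⇒ x - Tree ⇒ x - Expr ⇒ x - x

Two distinct leftmost derivations for the same string.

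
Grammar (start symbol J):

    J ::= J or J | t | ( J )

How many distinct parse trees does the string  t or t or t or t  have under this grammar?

Parse trees for t or t or t or t:
  [J [J t] or [J [J t] or [J [J t] or [J t]]]]
  [J [J t] or [J [J [J t] or [J t]] or [J t]]]
  [J [J [J t] or [J t]] or [J [J t] or [J t]]]
  [J [J [J t] or [J [J t] or [J t]]] or [J t]]
  [J [J [J [J t] or [J t]] or [J t]] or [J t]]

5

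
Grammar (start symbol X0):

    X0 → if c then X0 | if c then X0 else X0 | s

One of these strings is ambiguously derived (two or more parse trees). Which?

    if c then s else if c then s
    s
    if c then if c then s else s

if c then s else if c then s: 1 tree
s: 1 tree
if c then if c then s else s: 2 trees

if c then if c then s else s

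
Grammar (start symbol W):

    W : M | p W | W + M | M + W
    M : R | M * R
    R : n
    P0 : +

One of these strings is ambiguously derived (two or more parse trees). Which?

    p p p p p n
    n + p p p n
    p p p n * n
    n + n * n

p p p p p n: 1 tree
n + p p p n: 1 tree
p p p n * n: 1 tree
n + n * n: 2 trees

n + n * n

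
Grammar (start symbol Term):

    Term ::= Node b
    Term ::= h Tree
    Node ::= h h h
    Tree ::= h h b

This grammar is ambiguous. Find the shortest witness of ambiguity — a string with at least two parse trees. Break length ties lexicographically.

h h h b

length 4: h h h b has 2 parse trees

Two derivations of h h h b:
  Term ⇒ Node b ⇒ h h h b
  Term ⇒ h Tree ⇒ h h h b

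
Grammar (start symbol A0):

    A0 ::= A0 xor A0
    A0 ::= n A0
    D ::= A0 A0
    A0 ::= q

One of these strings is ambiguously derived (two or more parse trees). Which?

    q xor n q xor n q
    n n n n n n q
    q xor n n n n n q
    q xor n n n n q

q xor n q xor n q

q xor n q xor n q: 3 trees
n n n n n n q: 1 tree
q xor n n n n n q: 1 tree
q xor n n n n q: 1 tree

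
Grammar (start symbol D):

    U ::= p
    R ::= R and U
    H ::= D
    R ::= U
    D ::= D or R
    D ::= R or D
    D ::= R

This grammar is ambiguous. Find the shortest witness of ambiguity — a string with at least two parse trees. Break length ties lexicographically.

length 1: no string has ≥2 trees
length 3: p or p has 2 parse trees

Two derivations of p or p:
  D ⇒ D or R ⇒ R or R ⇒ U or R ⇒ p or R ⇒ p or U ⇒ p or p
  D ⇒ R or D ⇒ U or D ⇒ p or D ⇒ p or R ⇒ p or U ⇒ p or p

p or p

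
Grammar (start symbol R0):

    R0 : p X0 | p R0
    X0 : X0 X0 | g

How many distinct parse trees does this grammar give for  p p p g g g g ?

5

Parse trees for p p p g g g g:
  [R0 p [R0 p [R0 p [X0 [X0 g] [X0 [X0 g] [X0 [X0 g] [X0 g]]]]]]]
  [R0 p [R0 p [R0 p [X0 [X0 g] [X0 [X0 [X0 g] [X0 g]] [X0 g]]]]]]
  [R0 p [R0 p [R0 p [X0 [X0 [X0 g] [X0 g]] [X0 [X0 g] [X0 g]]]]]]
  [R0 p [R0 p [R0 p [X0 [X0 [X0 g] [X0 [X0 g] [X0 g]]] [X0 g]]]]]
  [R0 p [R0 p [R0 p [X0 [X0 [X0 [X0 g] [X0 g]] [X0 g]] [X0 g]]]]]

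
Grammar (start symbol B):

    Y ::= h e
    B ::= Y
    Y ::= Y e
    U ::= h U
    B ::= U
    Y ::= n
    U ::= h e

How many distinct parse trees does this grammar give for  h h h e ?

1

Parse trees for h h h e:
  [B [U h [U h [U h e]]]]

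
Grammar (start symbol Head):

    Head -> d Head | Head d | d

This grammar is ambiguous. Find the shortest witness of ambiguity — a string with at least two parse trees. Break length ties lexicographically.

d d

length 1: no string has ≥2 trees
length 2: d d has 2 parse trees

Two derivations of d d:
  Head ⇒ d Head ⇒ d d
  Head ⇒ Head d ⇒ d d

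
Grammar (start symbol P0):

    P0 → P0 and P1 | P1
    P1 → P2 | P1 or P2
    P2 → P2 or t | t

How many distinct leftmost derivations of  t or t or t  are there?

Parse trees for t or t or t:
  [P0 [P1 [P2 [P2 [P2 t] or t] or t]]]
  [P0 [P1 [P1 [P2 t]] or [P2 [P2 t] or t]]]
  [P0 [P1 [P1 [P2 [P2 t] or t]] or [P2 t]]]
  [P0 [P1 [P1 [P1 [P2 t]] or [P2 t]] or [P2 t]]]

4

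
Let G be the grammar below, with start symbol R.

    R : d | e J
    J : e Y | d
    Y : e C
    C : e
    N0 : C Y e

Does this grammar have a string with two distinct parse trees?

(N0 is unreachable from R, so its rules don't affect L(R).) The reachable rules are right-linear with at most one rule per (nonterminal, next-terminal) pair. Each input token forces the next rule, so parsing is deterministic.

Unambiguous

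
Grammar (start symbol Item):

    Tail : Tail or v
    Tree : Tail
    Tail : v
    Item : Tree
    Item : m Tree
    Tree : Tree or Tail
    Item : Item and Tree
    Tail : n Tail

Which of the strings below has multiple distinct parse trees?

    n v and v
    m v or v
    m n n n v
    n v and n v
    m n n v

m v or v

n v and v: 1 tree
m v or v: 2 trees
m n n n v: 1 tree
n v and n v: 1 tree
m n n v: 1 tree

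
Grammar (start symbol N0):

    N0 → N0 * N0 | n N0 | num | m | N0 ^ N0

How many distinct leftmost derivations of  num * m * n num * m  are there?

7

Parse trees for num * m * n num * m:
  [N0 [N0 num] * [N0 [N0 m] * [N0 [N0 n [N0 num]] * [N0 m]]]]
  [N0 [N0 num] * [N0 [N0 m] * [N0 n [N0 [N0 num] * [N0 m]]]]]
  [N0 [N0 num] * [N0 [N0 [N0 m] * [N0 n [N0 num]]] * [N0 m]]]
  [N0 [N0 [N0 num] * [N0 m]] * [N0 [N0 n [N0 num]] * [N0 m]]]
  [N0 [N0 [N0 num] * [N0 m]] * [N0 n [N0 [N0 num] * [N0 m]]]]
  [N0 [N0 [N0 num] * [N0 [N0 m] * [N0 n [N0 num]]]] * [N0 m]]
  [N0 [N0 [N0 [N0 num] * [N0 m]] * [N0 n [N0 num]]] * [N0 m]]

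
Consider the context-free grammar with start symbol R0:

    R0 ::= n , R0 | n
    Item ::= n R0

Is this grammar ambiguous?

Only R0 is reachable from R0; ignoring the rest: The reachable grammar is A → atom sep A | atom. Each atom is followed by either the separator (recurse) or end-of-string (stop) — no choice point.

Unambiguous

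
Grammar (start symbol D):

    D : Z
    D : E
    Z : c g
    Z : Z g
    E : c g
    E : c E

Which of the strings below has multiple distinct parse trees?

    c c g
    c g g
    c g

c g

c c g: 1 tree
c g g: 1 tree
c g: 2 trees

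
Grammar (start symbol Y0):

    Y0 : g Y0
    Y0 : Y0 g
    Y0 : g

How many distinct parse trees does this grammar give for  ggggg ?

Parse trees for ggggg (showing first 6 of 16):
  [Y0 g [Y0 g [Y0 g [Y0 g [Y0 g]]]]]
  [Y0 g [Y0 g [Y0 g [Y0 [Y0 g] g]]]]
  [Y0 g [Y0 g [Y0 [Y0 g [Y0 g]] g]]]
  [Y0 g [Y0 g [Y0 [Y0 [Y0 g] g] g]]]
  [Y0 g [Y0 [Y0 g [Y0 g [Y0 g]]] g]]
  [Y0 g [Y0 [Y0 g [Y0 [Y0 g] g]] g]]

16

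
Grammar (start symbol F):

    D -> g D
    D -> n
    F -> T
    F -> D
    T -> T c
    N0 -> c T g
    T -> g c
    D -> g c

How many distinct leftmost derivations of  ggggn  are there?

Parse trees for ggggn:
  [F [D g [D g [D g [D g [D n]]]]]]

1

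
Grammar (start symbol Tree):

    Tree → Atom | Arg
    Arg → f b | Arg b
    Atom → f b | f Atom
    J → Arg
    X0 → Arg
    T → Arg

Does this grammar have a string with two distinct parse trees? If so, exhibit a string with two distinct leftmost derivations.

Witness: f b

Derivation 1: Tree ⇒ Atom ⇒ f b
Derivation 2: Tree ⇒ Arg ⇒ f b

Two distinct leftmost derivations for the same string.

Ambiguous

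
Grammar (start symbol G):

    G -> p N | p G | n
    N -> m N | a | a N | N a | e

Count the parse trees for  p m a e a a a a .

Parse trees for p m a e a a a a (showing first 6 of 15):
  [G p [N m [N a [N [N [N [N [N e] a] a] a] a]]]]
  [G p [N m [N [N a [N [N [N [N e] a] a] a]] a]]]
  [G p [N m [N [N [N a [N [N [N e] a] a]] a] a]]]
  [G p [N m [N [N [N [N a [N [N e] a]] a] a] a]]]
  [G p [N m [N [N [N [N [N a [N e]] a] a] a] a]]]
  [G p [N [N m [N a [N [N [N [N e] a] a] a]]] a]]

15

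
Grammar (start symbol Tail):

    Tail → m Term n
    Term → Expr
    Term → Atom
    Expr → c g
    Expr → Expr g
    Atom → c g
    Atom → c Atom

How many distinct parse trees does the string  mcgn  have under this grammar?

2

Parse trees for mcgn:
  [Tail m [Term [Expr c g]] n]
  [Tail m [Term [Atom c g]] n]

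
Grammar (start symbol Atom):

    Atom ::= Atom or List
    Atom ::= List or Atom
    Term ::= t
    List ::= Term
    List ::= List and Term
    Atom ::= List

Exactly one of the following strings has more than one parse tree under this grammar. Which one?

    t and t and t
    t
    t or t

t and t and t: 1 tree
t: 1 tree
t or t: 2 trees

t or t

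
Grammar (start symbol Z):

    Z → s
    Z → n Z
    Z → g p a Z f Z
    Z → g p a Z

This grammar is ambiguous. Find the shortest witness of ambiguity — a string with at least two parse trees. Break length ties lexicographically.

length 1: no string has ≥2 trees
length 2: no string has ≥2 trees
length 3: no string has ≥2 trees
length 4: no string has ≥2 trees
length 5: no string has ≥2 trees
length 6: no string has ≥2 trees
length 7: no string has ≥2 trees
length 8: no string has ≥2 trees
length 9: g p a g p a s f s has 2 parse trees

Two derivations of g p a g p a s f s:
  Z ⇒ g p a Z f Z ⇒ g p a g p a Z f Z ⇒ g p a g p a s f Z ⇒ g p a g p a s f s
  Z ⇒ g p a Z ⇒ g p a g p a Z f Z ⇒ g p a g p a s f Z ⇒ g p a g p a s f s

g p a g p a s f s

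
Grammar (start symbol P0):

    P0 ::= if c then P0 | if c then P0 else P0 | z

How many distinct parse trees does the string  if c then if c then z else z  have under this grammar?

Parse trees for if c then if c then z else z:
  [P0 if c then [P0 if c then [P0 z] else [P0 z]]]
  [P0 if c then [P0 if c then [P0 z]] else [P0 z]]

2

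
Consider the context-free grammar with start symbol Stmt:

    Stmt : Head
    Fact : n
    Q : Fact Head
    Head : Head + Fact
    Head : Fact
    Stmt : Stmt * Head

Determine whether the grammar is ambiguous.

Only Stmt, Head, Fact are reachable from Stmt; ignoring the rest: Stmt → Stmt * Head | Head  ;  Head → Head + Fact | Fact  — a left-associative chain with Fact at the bottom. Each string factors uniquely by precedence.

Unambiguous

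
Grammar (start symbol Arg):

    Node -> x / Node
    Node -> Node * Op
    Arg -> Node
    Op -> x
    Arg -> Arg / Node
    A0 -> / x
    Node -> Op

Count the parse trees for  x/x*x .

Parse trees for x/x*x:
  [Arg [Node x / [Node [Node [Op x]] * [Op x]]]]
  [Arg [Node [Node x / [Node [Op x]]] * [Op x]]]
  [Arg [Arg [Node [Op x]]] / [Node [Node [Op x]] * [Op x]]]

3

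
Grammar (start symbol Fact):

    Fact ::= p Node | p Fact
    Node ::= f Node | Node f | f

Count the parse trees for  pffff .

8

Parse trees for pffff:
  [Fact p [Node f [Node f [Node f [Node f]]]]]
  [Fact p [Node f [Node f [Node [Node f] f]]]]
  [Fact p [Node f [Node [Node f [Node f]] f]]]
  [Fact p [Node f [Node [Node [Node f] f] f]]]
  [Fact p [Node [Node f [Node f [Node f]]] f]]
  [Fact p [Node [Node f [Node [Node f] f]] f]]
  [Fact p [Node [Node [Node f [Node f]] f] f]]
  [Fact p [Node [Node [Node [Node f] f] f] f]]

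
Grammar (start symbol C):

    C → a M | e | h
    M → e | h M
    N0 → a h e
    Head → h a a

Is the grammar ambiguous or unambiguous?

Unambiguous

Only C, M are reachable from C; ignoring the rest: Restricted to the reachable nonterminals, every rule has the form A → t or A → t B, and no two rules for the same A share a first terminal. The grammar encodes a DFA — one run per string.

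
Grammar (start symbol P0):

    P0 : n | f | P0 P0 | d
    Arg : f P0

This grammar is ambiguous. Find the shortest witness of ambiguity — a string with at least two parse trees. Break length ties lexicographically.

length 1: no string has ≥2 trees
length 2: no string has ≥2 trees
length 3: d d d has 2 parse trees

Two derivations of d d d:
  P0 ⇒ P0 P0 ⇒ P0 P0 P0 ⇒ d P0 P0 ⇒ d d P0 ⇒ d d d
  P0 ⇒ P0 P0 ⇒ d P0 ⇒ d P0 P0 ⇒ d d P0 ⇒ d d d

d d d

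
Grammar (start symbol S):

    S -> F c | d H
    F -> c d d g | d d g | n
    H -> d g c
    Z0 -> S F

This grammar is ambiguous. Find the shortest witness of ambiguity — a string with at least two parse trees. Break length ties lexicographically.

length 2: no string has ≥2 trees
length 4: d d g c has 2 parse trees

Two derivations of d d g c:
  S ⇒ F c ⇒ d d g c
  S ⇒ d H ⇒ d d g c

d d g c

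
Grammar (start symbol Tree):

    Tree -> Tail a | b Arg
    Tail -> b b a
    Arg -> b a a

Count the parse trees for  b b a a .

Parse trees for b b a a:
  [Tree [Tail b b a] a]
  [Tree b [Arg b a a]]

2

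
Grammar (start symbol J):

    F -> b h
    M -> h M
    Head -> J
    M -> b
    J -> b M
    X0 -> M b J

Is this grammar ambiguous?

(F, Head, X0 are unreachable from J, so their rules don't affect L(J).) The reachable rules are right-linear with at most one rule per (nonterminal, next-terminal) pair. Each input token forces the next rule, so parsing is deterministic.

Unambiguous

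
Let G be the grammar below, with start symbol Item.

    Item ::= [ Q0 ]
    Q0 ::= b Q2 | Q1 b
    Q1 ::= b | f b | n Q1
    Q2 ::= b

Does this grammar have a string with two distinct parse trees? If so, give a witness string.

Witness: [ b b ]

Derivation 1: Item ⇒ [ Q0 ] ⇒ [ b Q2 ] ⇒ [ b b ]
Derivation 2: Item ⇒ [ Q0 ] ⇒ [ Q1 b ] ⇒ [ b b ]

Two distinct leftmost derivations for the same string.

Ambiguous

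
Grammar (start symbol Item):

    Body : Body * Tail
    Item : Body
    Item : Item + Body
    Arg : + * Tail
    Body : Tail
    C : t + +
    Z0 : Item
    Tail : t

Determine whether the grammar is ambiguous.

Only Item, Body, Tail are reachable from Item; ignoring the rest: Item → Item + Body | Body  ;  Body → Body * Tail | Tail  — a left-associative chain with Tail at the bottom. Each string factors uniquely by precedence.

Unambiguous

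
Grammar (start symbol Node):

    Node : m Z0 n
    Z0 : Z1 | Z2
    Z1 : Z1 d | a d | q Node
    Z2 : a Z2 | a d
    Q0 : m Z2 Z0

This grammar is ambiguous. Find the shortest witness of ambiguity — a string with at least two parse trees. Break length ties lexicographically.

length 4: m a d n has 2 parse trees

Two derivations of m a d n:
  Node ⇒ m Z0 n ⇒ m Z1 n ⇒ m a d n
  Node ⇒ m Z0 n ⇒ m Z2 n ⇒ m a d n

m a d n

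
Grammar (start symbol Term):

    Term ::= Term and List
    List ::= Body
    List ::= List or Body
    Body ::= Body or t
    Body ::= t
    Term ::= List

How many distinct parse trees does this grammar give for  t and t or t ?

Parse trees for t and t or t:
  [Term [Term [List [Body t]]] and [List [Body [Body t] or t]]]
  [Term [Term [List [Body t]]] and [List [List [Body t]] or [Body t]]]

2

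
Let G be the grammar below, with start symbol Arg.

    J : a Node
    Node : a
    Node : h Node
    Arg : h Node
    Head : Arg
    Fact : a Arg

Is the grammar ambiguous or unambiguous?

Only Arg, Node are reachable from Arg; ignoring the rest: Restricted to the reachable nonterminals, every rule has the form A → t or A → t B, and no two rules for the same A share a first terminal. The grammar encodes a DFA — one run per string.

Unambiguous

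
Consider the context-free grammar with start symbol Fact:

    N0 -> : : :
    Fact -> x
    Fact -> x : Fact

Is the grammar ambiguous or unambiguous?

Unambiguous

Only Fact is reachable from Fact; ignoring the rest: Right-recursive list with a separator: after each atom, whether the separator follows determines the rule. One parse per string.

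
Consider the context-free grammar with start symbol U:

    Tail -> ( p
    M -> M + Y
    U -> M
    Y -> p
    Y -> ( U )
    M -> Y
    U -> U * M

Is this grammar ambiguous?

Only U, M, Y are reachable from U; ignoring the rest: The grammar is stratified — U handles '*' (left-recursive), M handles '+', Y atoms. Each operator has a fixed associativity and precedence level, so every string has one parse.

Unambiguous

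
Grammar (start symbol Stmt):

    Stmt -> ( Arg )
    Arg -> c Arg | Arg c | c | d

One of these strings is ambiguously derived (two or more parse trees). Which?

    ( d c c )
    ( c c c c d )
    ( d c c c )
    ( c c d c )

( c c d c )

( d c c ): 1 tree
( c c c c d ): 1 tree
( d c c c ): 1 tree
( c c d c ): 3 trees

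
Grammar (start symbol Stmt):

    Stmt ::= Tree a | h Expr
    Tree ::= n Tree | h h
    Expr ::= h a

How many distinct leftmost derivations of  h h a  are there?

2

Parse trees for h h a:
  [Stmt [Tree h h] a]
  [Stmt h [Expr h a]]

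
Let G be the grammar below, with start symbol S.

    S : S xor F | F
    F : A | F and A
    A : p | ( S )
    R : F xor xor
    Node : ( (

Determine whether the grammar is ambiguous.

(R, Node are unreachable from S, so their rules don't affect L(S).) This is a standard precedence ladder (S over F over A), with each level left-recursive on its own operator ('xor' at S, 'and' at F). That structure is LR(1), hence unambiguous.

Unambiguous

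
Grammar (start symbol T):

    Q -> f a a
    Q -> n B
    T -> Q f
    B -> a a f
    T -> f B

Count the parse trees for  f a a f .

2

Parse trees for f a a f:
  [T [Q f a a] f]
  [T f [B a a f]]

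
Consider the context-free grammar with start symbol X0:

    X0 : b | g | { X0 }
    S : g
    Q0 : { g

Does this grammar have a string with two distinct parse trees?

(S, Q0 are unreachable from X0, so their rules don't affect L(X0).) L(X0) is { openⁿ atom closeⁿ : n ≥ 0 }. The bracket depth fixes n, and the derivation is forced at every step.

Unambiguous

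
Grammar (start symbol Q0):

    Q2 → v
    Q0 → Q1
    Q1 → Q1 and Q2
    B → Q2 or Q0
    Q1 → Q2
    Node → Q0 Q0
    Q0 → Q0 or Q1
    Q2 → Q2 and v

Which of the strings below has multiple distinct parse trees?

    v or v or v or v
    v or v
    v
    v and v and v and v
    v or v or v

v or v or v or v: 1 tree
v or v: 1 tree
v: 1 tree
v and v and v and v: 8 trees
v or v or v: 1 tree

v and v and v and v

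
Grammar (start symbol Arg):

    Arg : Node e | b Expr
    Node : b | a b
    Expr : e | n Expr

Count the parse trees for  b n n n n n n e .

Parse trees for b n n n n n n e:
  [Arg b [Expr n [Expr n [Expr n [Expr n [Expr n [Expr n [Expr e]]]]]]]]

1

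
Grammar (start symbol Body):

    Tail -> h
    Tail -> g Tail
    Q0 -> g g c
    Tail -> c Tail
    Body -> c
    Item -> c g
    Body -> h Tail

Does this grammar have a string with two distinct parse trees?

Unambiguous

Only Body, Tail are reachable from Body; ignoring the rest: The reachable rules are right-linear with at most one rule per (nonterminal, next-terminal) pair. Each input token forces the next rule, so parsing is deterministic.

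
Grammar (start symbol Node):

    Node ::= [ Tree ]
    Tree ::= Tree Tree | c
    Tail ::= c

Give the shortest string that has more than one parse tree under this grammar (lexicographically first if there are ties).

length 3: no string has ≥2 trees
length 4: no string has ≥2 trees
length 5: [ c c c ] has 2 parse trees

Two derivations of [ c c c ]:
  Node ⇒ [ Tree ] ⇒ [ Tree Tree ] ⇒ [ Tree Tree Tree ] ⇒ [ c Tree Tree ] ⇒ [ c c Tree ] ⇒ [ c c c ]
  Node ⇒ [ Tree ] ⇒ [ Tree Tree ] ⇒ [ c Tree ] ⇒ [ c Tree Tree ] ⇒ [ c c Tree ] ⇒ [ c c c ]

[ c c c ]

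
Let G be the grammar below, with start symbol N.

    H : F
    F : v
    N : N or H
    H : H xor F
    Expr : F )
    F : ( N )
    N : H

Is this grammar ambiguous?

Unambiguous

(Expr is unreachable from N, so its rules don't affect L(N).) This is a standard precedence ladder (N over H over F), with each level left-recursive on its own operator ('or' at N, 'xor' at H). That structure is LR(1), hence unambiguous.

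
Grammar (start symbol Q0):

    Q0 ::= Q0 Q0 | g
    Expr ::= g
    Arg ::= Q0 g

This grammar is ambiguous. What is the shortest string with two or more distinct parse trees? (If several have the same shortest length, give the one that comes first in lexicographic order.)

g g g

length 1: no string has ≥2 trees
length 2: no string has ≥2 trees
length 3: g g g has 2 parse trees

Two derivations of g g g:
  Q0 ⇒ Q0 Q0 ⇒ Q0 Q0 Q0 ⇒ g Q0 Q0 ⇒ g g Q0 ⇒ g g g
  Q0 ⇒ Q0 Q0 ⇒ g Q0 ⇒ g Q0 Q0 ⇒ g g Q0 ⇒ g g g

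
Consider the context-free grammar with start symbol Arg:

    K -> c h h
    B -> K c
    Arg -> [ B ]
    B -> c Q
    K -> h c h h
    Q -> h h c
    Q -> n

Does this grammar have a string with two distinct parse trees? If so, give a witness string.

Witness: [ c h h c ]

Derivation 1: Arg ⇒ [ B ] ⇒ [ K c ] ⇒ [ c h h c ]
Derivation 2: Arg ⇒ [ B ] ⇒ [ c Q ] ⇒ [ c h h c ]

Two distinct leftmost derivations for the same string.

Ambiguous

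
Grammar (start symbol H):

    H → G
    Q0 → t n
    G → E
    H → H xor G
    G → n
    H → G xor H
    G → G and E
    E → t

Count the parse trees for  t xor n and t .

Parse trees for t xor n and t:
  [H [H [G [E t]]] xor [G [G n] and [E t]]]
  [H [G [E t]] xor [H [G [G n] and [E t]]]]

2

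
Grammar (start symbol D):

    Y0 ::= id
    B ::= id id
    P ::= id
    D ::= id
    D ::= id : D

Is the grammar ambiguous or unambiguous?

Unambiguous

Only D is reachable from D; ignoring the rest: The reachable grammar is A → atom sep A | atom. Each atom is followed by either the separator (recurse) or end-of-string (stop) — no choice point.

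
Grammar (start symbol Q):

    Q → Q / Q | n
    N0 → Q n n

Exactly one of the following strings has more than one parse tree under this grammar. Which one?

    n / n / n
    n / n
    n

n / n / n

n / n / n: 2 trees
n / n: 1 tree
n: 1 tree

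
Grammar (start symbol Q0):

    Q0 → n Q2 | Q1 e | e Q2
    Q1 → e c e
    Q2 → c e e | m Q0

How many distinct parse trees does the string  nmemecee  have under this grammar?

2

Parse trees for nmemecee:
  [Q0 n [Q2 m [Q0 e [Q2 m [Q0 [Q1 e c e] e]]]]]
  [Q0 n [Q2 m [Q0 e [Q2 m [Q0 e [Q2 c e e]]]]]]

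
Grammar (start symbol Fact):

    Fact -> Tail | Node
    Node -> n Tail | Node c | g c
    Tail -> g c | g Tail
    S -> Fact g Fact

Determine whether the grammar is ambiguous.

Witness: g c

Derivation 1: Fact ⇒ Tail ⇒ g c
Derivation 2: Fact ⇒ Node ⇒ g c

Two distinct leftmost derivations for the same string.

Ambiguous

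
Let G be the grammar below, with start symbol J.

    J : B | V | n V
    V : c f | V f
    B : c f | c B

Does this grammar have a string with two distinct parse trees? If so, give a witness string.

Ambiguous

Witness: c f

Derivation 1: J ⇒ B ⇒ c f
Derivation 2: J ⇒ V ⇒ c f

Two distinct leftmost derivations for the same string.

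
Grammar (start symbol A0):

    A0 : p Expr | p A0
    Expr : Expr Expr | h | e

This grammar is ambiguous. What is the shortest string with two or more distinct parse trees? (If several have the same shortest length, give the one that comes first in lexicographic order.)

length 2: no string has ≥2 trees
length 3: no string has ≥2 trees
length 4: p e e e has 2 parse trees

Two derivations of p e e e:
  A0 ⇒ p Expr ⇒ p Expr Expr ⇒ p Expr Expr Expr ⇒ p e Expr Expr ⇒ p e e Expr ⇒ p e e e
  A0 ⇒ p Expr ⇒ p Expr Expr ⇒ p e Expr ⇒ p e Expr Expr ⇒ p e e Expr ⇒ p e e e

p e e e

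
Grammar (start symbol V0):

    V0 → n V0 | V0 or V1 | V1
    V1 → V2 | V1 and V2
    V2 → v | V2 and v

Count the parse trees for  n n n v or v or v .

Parse trees for n n n v or v or v (showing first 6 of 10):
  [V0 n [V0 n [V0 n [V0 [V0 [V0 [V1 [V2 v]]] or [V1 [V2 v]]] or [V1 [V2 v]]]]]]
  [V0 n [V0 n [V0 [V0 n [V0 [V0 [V1 [V2 v]]] or [V1 [V2 v]]]] or [V1 [V2 v]]]]]
  [V0 n [V0 n [V0 [V0 [V0 n [V0 [V1 [V2 v]]]] or [V1 [V2 v]]] or [V1 [V2 v]]]]]
  [V0 n [V0 [V0 n [V0 n [V0 [V0 [V1 [V2 v]]] or [V1 [V2 v]]]]] or [V1 [V2 v]]]]
  [V0 n [V0 [V0 n [V0 [V0 n [V0 [V1 [V2 v]]]] or [V1 [V2 v]]]] or [V1 [V2 v]]]]
  [V0 n [V0 [V0 [V0 n [V0 n [V0 [V1 [V2 v]]]]] or [V1 [V2 v]]] or [V1 [V2 v]]]]

10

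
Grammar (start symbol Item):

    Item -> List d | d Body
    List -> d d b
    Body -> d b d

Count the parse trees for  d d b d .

Parse trees for d d b d:
  [Item [List d d b] d]
  [Item d [Body d b d]]

2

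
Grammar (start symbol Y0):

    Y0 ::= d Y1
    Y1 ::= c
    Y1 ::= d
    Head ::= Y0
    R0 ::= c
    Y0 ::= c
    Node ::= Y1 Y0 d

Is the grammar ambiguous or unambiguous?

(Node, Head, R0 are unreachable from Y0, so their rules don't affect L(Y0).) The reachable rules are right-linear with at most one rule per (nonterminal, next-terminal) pair. Each input token forces the next rule, so parsing is deterministic.

Unambiguous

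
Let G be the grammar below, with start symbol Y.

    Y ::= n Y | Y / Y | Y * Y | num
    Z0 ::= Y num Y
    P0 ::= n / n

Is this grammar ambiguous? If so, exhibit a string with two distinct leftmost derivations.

Ambiguous

Witness: n num * num

Derivation 1: Y ⇒ n Y ⇒ n Y * Y ⇒ n num * Y ⇒ n num * num
Derivation 2: Y ⇒ Y * Y ⇒ n Y * Y ⇒ n num * Y ⇒ n num * num

Two distinct leftmost derivations for the same string.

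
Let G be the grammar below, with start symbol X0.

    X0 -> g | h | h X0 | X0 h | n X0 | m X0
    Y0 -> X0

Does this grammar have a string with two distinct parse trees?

Witness: h h

Derivation 1: X0 ⇒ h X0 ⇒ h h
Derivation 2: X0 ⇒ X0 h ⇒ h h

Two distinct leftmost derivations for the same string.

Ambiguous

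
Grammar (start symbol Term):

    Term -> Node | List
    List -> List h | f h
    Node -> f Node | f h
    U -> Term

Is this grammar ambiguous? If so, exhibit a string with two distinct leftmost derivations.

Ambiguous

Witness: f h

Derivation 1: Term ⇒ Node ⇒ f h
Derivation 2: Term ⇒ List ⇒ f h

Two distinct leftmost derivations for the same string.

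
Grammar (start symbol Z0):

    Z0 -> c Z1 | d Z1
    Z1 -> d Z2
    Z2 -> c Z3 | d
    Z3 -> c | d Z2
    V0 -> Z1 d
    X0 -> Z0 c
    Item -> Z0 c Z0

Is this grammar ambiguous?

(V0, X0, Item are unreachable from Z0, so their rules don't affect L(Z0).) The reachable rules are right-linear with at most one rule per (nonterminal, next-terminal) pair. Each input token forces the next rule, so parsing is deterministic.

Unambiguous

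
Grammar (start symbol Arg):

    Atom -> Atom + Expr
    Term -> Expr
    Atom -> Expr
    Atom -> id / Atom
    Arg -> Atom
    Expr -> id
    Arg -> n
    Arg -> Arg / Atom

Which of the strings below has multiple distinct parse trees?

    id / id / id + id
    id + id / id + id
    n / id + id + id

id / id / id + id

id / id / id + id: 7 trees
id + id / id + id: 1 tree
n / id + id + id: 1 tree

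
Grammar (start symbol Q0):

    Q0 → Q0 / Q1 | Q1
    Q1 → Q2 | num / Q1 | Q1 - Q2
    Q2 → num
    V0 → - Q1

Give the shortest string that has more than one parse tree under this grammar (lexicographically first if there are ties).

length 1: no string has ≥2 trees
length 3: num / num has 2 parse trees

Two derivations of num / num:
  Q0 ⇒ Q0 / Q1 ⇒ Q1 / Q1 ⇒ Q2 / Q1 ⇒ num / Q1 ⇒ num / Q2 ⇒ num / num
  Q0 ⇒ Q1 ⇒ num / Q1 ⇒ num / Q2 ⇒ num / num

num / num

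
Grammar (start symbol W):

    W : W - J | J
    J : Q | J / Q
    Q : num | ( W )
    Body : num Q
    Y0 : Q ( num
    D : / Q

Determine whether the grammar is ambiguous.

(Body, Y0, D are unreachable from W, so their rules don't affect L(W).) W → W - J | J  ;  J → J / Q | Q  — a left-associative chain with Q at the bottom. Each string factors uniquely by precedence.

Unambiguous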